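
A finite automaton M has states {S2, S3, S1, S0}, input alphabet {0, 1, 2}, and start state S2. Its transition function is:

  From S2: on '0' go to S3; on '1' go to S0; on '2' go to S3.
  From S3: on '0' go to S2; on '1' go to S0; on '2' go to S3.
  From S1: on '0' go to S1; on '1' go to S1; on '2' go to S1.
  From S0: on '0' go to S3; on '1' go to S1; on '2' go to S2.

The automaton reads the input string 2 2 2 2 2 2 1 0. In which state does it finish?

S2 → S3 → S3 → S3 → S3 → S3 → S3 → S0 → S3

S3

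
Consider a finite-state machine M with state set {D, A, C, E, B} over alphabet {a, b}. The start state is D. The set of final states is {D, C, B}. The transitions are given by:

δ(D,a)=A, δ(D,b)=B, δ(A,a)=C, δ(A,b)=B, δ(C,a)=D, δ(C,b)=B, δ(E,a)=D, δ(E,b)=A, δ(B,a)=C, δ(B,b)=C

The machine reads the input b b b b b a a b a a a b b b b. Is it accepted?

Yes

start at D
read 'b': D → B
read 'b': B → C
read 'b': C → B
read 'b': B → C
read 'b': C → B
read 'a': B → C
read 'a': C → D
read 'b': D → B
read 'a': B → C
read 'a': C → D
read 'a': D → A
read 'b': A → B
read 'b': B → C
read 'b': C → B
read 'b': B → C
End state C is accepting.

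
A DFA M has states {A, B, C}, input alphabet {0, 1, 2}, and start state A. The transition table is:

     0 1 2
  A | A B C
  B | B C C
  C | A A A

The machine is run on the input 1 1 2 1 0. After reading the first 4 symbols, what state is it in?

A → B → C → A → B
After 4 symbols: B.

B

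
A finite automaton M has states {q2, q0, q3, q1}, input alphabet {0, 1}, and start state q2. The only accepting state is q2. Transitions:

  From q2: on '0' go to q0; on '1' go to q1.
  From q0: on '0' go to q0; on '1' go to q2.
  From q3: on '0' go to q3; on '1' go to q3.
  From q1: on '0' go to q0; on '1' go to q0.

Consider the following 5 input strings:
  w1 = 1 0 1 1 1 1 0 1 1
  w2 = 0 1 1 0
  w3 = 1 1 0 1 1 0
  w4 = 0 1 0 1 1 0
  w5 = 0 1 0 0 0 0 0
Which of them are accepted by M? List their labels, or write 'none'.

none

w1:
  start at q2
  read '1': q2 → q1
  read '0': q1 → q0
  read '1': q0 → q2
  read '1': q2 → q1
  read '1': q1 → q0
  read '1': q0 → q2
  read '0': q2 → q0
  read '1': q0 → q2
  read '1': q2 → q1
  end q1, rejected
w2:
  start at q2
  read '0': q2 → q0
  read '1': q0 → q2
  read '1': q2 → q1
  read '0': q1 → q0
  end q0, rejected
w3:
  start at q2
  read '1': q2 → q1
  read '1': q1 → q0
  read '0': q0 → q0
  read '1': q0 → q2
  read '1': q2 → q1
  read '0': q1 → q0
  end q0, rejected
w4:
  start at q2
  read '0': q2 → q0
  read '1': q0 → q2
  read '0': q2 → q0
  read '1': q0 → q2
  read '1': q2 → q1
  read '0': q1 → q0
  end q0, rejected
w5:
  start at q2
  read '0': q2 → q0
  read '1': q0 → q2
  read '0': q2 → q0
  read '0': q0 → q0
  read '0': q0 → q0
  read '0': q0 → q0
  read '0': q0 → q0
  end q0, rejected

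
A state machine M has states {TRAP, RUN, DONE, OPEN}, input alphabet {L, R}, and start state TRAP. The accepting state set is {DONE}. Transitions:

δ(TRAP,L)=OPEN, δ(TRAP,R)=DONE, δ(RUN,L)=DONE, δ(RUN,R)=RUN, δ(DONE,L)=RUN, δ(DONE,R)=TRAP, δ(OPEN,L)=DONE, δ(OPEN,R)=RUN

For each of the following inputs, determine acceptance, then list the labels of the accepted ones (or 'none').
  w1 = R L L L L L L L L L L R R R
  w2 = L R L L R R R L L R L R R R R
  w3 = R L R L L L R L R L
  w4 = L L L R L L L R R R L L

w1:
  start at TRAP
  read 'R': TRAP → DONE
  read 'L': DONE → RUN
  read 'L': RUN → DONE
  read 'L': DONE → RUN
  read 'L': RUN → DONE
  read 'L': DONE → RUN
  read 'L': RUN → DONE
  read 'L': DONE → RUN
  read 'L': RUN → DONE
  read 'L': DONE → RUN
  read 'L': RUN → DONE
  read 'R': DONE → TRAP
  read 'R': TRAP → DONE
  read 'R': DONE → TRAP
  end TRAP, rejected
w2:
  start at TRAP
  read 'L': TRAP → OPEN
  read 'R': OPEN → RUN
  read 'L': RUN → DONE
  read 'L': DONE → RUN
  read 'R': RUN → RUN
  read 'R': RUN → RUN
  read 'R': RUN → RUN
  read 'L': RUN → DONE
  read 'L': DONE → RUN
  read 'R': RUN → RUN
  read 'L': RUN → DONE
  read 'R': DONE → TRAP
  read 'R': TRAP → DONE
  read 'R': DONE → TRAP
  read 'R': TRAP → DONE
  end DONE, accepted
w3:
  start at TRAP
  read 'R': TRAP → DONE
  read 'L': DONE → RUN
  read 'R': RUN → RUN
  read 'L': RUN → DONE
  read 'L': DONE → RUN
  read 'L': RUN → DONE
  read 'R': DONE → TRAP
  read 'L': TRAP → OPEN
  read 'R': OPEN → RUN
  read 'L': RUN → DONE
  end DONE, accepted
w4:
  start at TRAP
  read 'L': TRAP → OPEN
  read 'L': OPEN → DONE
  read 'L': DONE → RUN
  read 'R': RUN → RUN
  read 'L': RUN → DONE
  read 'L': DONE → RUN
  read 'L': RUN → DONE
  read 'R': DONE → TRAP
  read 'R': TRAP → DONE
  read 'R': DONE → TRAP
  read 'L': TRAP → OPEN
  read 'L': OPEN → DONE
  end DONE, accepted

w2, w3, w4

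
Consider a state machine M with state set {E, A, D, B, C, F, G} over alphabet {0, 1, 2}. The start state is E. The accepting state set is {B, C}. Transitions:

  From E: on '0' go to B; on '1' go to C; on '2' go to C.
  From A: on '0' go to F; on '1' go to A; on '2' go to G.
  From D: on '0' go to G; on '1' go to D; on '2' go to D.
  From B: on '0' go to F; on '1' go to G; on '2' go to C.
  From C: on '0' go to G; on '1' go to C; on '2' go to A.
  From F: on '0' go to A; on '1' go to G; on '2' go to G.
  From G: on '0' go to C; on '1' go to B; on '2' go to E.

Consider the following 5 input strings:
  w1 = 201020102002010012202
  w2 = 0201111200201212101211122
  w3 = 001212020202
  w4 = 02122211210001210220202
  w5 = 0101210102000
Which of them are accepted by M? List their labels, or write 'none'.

w4

w1: E → C → G → B → F → G → C → C → G → E → B → F → G → C → C → G → C → C → A → G → C → A  → end A, rejected
w2: E → B → C → G → B → G → B → G → E → B → F → G → C → C → A → A → G → B → F → G → E → C → C → C → A → G  → end G, rejected
w3: E → B → F → G → E → C → A → F → G → C → A → F → G  → end G, rejected
w4: E → B → C → C → A → G → E → C → C → A → A → F → A → F → G → E → C → G → E → C → G → E → B → C  → end C, accepted
w5: E → B → G → C → C → A → A → F → G → C → A → F → A → F  → end F, rejected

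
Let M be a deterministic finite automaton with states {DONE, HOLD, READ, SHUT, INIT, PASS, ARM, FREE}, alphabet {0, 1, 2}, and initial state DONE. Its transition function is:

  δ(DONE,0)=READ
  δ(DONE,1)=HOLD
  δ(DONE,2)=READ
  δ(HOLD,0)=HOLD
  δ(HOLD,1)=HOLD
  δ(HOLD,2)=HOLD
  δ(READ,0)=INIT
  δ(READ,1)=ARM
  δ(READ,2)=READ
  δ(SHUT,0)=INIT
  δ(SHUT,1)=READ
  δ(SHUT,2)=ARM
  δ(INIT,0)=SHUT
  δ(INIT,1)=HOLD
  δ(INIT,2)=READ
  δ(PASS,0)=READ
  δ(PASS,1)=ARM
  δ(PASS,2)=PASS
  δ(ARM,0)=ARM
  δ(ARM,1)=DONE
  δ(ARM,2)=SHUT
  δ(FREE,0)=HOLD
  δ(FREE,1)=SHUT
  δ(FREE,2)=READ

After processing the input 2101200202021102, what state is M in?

READ

DONE → READ → ARM → ARM → DONE → READ → INIT → SHUT → ARM → ARM → SHUT → INIT → READ → ARM → DONE → READ → READ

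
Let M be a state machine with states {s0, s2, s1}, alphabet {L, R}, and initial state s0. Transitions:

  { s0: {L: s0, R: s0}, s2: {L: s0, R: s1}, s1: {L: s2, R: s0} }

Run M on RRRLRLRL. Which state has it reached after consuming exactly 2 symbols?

Trace: s0 -R-> s0 -R-> s0
After 2 symbols: s0.

s0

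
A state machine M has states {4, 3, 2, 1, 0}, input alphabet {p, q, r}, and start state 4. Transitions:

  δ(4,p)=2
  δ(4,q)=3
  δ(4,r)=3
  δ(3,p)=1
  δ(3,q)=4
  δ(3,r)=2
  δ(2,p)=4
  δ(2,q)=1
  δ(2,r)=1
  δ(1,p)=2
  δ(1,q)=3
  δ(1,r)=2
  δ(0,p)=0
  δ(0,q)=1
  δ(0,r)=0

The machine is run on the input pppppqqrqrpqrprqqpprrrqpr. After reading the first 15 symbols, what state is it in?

start at 4
read 'p': 4 → 2
read 'p': 2 → 4
read 'p': 4 → 2
read 'p': 2 → 4
read 'p': 4 → 2
read 'q': 2 → 1
read 'q': 1 → 3
read 'r': 3 → 2
read 'q': 2 → 1
read 'r': 1 → 2
read 'p': 2 → 4
read 'q': 4 → 3
read 'r': 3 → 2
read 'p': 2 → 4
read 'r': 4 → 3
After 15 symbols: 3.

3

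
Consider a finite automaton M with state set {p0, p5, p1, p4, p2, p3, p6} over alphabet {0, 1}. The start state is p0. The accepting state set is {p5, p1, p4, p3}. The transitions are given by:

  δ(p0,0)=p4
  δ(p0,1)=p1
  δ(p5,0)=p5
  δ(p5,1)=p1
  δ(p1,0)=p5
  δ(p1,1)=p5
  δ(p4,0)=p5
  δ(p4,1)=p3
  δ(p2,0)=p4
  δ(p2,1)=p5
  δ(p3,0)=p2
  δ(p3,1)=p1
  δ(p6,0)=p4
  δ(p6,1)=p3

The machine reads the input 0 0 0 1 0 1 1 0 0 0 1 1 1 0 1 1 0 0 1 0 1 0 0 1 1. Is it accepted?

p0 → p4 → p5 → p5 → p1 → p5 → p1 → p5 → p5 → p5 → p5 → p1 → p5 → p1 → p5 → p1 → p5 → p5 → p5 → p1 → p5 → p1 → p5 → p5 → p1 → p5
End state p5 is accepting.

Yes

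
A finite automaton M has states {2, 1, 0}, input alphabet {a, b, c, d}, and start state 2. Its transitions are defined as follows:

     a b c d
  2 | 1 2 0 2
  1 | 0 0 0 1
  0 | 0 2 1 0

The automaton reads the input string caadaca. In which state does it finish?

0

2 → 0 → 0 → 0 → 0 → 0 → 1 → 0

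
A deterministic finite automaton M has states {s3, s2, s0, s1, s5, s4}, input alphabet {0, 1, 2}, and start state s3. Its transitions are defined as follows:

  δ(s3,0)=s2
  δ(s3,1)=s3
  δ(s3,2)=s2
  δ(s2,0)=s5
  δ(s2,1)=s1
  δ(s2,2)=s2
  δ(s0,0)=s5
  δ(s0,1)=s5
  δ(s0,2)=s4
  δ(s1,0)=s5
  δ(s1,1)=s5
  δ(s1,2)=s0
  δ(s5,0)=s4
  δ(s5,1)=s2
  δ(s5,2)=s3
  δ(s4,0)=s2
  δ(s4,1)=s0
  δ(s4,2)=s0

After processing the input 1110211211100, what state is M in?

s5

s3 → s3 → s3 → s3 → s2 → s2 → s1 → s5 → s3 → s3 → s3 → s3 → s2 → s5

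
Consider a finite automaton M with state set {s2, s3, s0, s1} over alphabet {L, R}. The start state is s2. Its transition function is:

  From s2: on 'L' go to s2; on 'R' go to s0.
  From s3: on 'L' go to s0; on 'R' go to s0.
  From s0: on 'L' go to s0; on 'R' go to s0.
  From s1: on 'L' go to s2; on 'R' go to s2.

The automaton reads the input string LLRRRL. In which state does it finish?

start at s2
read 'L': s2 → s2
read 'L': s2 → s2
read 'R': s2 → s0
read 'R': s0 → s0
read 'R': s0 → s0
read 'L': s0 → s0

s0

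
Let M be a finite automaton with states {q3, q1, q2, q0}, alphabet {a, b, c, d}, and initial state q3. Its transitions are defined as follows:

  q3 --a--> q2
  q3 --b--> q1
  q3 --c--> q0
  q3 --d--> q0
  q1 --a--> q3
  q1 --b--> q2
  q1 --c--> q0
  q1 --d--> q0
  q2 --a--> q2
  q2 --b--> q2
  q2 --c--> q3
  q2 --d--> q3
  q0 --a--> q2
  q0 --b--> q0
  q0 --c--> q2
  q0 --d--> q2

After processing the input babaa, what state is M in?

q2

q3 → q1 → q3 → q1 → q3 → q2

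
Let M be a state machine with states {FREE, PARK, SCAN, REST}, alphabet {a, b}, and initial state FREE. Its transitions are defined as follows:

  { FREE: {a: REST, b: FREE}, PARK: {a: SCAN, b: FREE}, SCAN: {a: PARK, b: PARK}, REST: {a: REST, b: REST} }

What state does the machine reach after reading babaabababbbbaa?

REST

start at FREE
read 'b': FREE → FREE
read 'a': FREE → REST
read 'b': REST → REST
read 'a': REST → REST
read 'a': REST → REST
read 'b': REST → REST
read 'a': REST → REST
read 'b': REST → REST
read 'a': REST → REST
read 'b': REST → REST
read 'b': REST → REST
read 'b': REST → REST
read 'b': REST → REST
read 'a': REST → REST
read 'a': REST → REST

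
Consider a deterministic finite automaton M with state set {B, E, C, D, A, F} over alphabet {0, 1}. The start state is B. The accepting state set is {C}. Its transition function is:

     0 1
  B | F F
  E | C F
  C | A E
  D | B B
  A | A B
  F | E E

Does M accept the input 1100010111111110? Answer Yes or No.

No

start at B
read '1': B → F
read '1': F → E
read '0': E → C
read '0': C → A
read '0': A → A
read '1': A → B
read '0': B → F
read '1': F → E
read '1': E → F
read '1': F → E
read '1': E → F
read '1': F → E
read '1': E → F
read '1': F → E
read '1': E → F
read '0': F → E
End state E is not accepting.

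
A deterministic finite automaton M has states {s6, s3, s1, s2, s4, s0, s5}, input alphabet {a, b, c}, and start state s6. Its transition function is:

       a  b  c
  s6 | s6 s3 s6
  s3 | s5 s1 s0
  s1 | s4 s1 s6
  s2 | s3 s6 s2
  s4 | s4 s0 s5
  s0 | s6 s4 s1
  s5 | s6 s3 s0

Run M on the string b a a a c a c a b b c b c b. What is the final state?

start at s6
read 'b': s6 → s3
read 'a': s3 → s5
read 'a': s5 → s6
read 'a': s6 → s6
read 'c': s6 → s6
read 'a': s6 → s6
read 'c': s6 → s6
read 'a': s6 → s6
read 'b': s6 → s3
read 'b': s3 → s1
read 'c': s1 → s6
read 'b': s6 → s3
read 'c': s3 → s0
read 'b': s0 → s4

s4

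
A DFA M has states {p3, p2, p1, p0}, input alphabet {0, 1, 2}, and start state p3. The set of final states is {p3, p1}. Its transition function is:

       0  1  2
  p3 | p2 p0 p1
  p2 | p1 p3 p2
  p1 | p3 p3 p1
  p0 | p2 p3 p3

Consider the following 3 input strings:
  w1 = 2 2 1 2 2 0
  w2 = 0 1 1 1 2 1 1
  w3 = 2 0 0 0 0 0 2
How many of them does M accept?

1

w1: p3 → p1 → p1 → p3 → p1 → p1 → p3  → end p3, accepted
w2: p3 → p2 → p3 → p0 → p3 → p1 → p3 → p0  → end p0, rejected
w3: p3 → p1 → p3 → p2 → p1 → p3 → p2 → p2  → end p2, rejected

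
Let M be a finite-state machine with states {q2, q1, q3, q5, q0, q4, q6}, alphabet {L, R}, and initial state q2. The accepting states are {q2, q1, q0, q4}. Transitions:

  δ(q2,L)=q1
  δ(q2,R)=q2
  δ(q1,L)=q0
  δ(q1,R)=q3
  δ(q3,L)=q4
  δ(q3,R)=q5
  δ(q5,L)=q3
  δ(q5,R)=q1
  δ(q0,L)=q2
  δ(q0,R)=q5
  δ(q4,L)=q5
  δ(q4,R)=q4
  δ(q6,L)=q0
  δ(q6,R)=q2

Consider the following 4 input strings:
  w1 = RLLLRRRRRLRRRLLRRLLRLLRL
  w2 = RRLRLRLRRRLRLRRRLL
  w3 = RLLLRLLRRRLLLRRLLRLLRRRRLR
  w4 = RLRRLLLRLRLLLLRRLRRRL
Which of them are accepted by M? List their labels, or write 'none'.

w4

w1:
  start at q2
  read 'R': q2 → q2
  read 'L': q2 → q1
  read 'L': q1 → q0
  read 'L': q0 → q2
  read 'R': q2 → q2
  read 'R': q2 → q2
  read 'R': q2 → q2
  read 'R': q2 → q2
  read 'R': q2 → q2
  read 'L': q2 → q1
  read 'R': q1 → q3
  read 'R': q3 → q5
  read 'R': q5 → q1
  read 'L': q1 → q0
  read 'L': q0 → q2
  read 'R': q2 → q2
  read 'R': q2 → q2
  read 'L': q2 → q1
  read 'L': q1 → q0
  read 'R': q0 → q5
  read 'L': q5 → q3
  read 'L': q3 → q4
  read 'R': q4 → q4
  read 'L': q4 → q5
  end q5, rejected
w2:
  start at q2
  read 'R': q2 → q2
  read 'R': q2 → q2
  read 'L': q2 → q1
  read 'R': q1 → q3
  read 'L': q3 → q4
  read 'R': q4 → q4
  read 'L': q4 → q5
  read 'R': q5 → q1
  read 'R': q1 → q3
  read 'R': q3 → q5
  read 'L': q5 → q3
  read 'R': q3 → q5
  read 'L': q5 → q3
  read 'R': q3 → q5
  read 'R': q5 → q1
  read 'R': q1 → q3
  read 'L': q3 → q4
  read 'L': q4 → q5
  end q5, rejected
w3:
  start at q2
  read 'R': q2 → q2
  read 'L': q2 → q1
  read 'L': q1 → q0
  read 'L': q0 → q2
  read 'R': q2 → q2
  read 'L': q2 → q1
  read 'L': q1 → q0
  read 'R': q0 → q5
  read 'R': q5 → q1
  read 'R': q1 → q3
  read 'L': q3 → q4
  read 'L': q4 → q5
  read 'L': q5 → q3
  read 'R': q3 → q5
  read 'R': q5 → q1
  read 'L': q1 → q0
  read 'L': q0 → q2
  read 'R': q2 → q2
  read 'L': q2 → q1
  read 'L': q1 → q0
  read 'R': q0 → q5
  read 'R': q5 → q1
  read 'R': q1 → q3
  read 'R': q3 → q5
  read 'L': q5 → q3
  read 'R': q3 → q5
  end q5, rejected
w4:
  start at q2
  read 'R': q2 → q2
  read 'L': q2 → q1
  read 'R': q1 → q3
  read 'R': q3 → q5
  read 'L': q5 → q3
  read 'L': q3 → q4
  read 'L': q4 → q5
  read 'R': q5 → q1
  read 'L': q1 → q0
  read 'R': q0 → q5
  read 'L': q5 → q3
  read 'L': q3 → q4
  read 'L': q4 → q5
  read 'L': q5 → q3
  read 'R': q3 → q5
  read 'R': q5 → q1
  read 'L': q1 → q0
  read 'R': q0 → q5
  read 'R': q5 → q1
  read 'R': q1 → q3
  read 'L': q3 → q4
  end q4, accepted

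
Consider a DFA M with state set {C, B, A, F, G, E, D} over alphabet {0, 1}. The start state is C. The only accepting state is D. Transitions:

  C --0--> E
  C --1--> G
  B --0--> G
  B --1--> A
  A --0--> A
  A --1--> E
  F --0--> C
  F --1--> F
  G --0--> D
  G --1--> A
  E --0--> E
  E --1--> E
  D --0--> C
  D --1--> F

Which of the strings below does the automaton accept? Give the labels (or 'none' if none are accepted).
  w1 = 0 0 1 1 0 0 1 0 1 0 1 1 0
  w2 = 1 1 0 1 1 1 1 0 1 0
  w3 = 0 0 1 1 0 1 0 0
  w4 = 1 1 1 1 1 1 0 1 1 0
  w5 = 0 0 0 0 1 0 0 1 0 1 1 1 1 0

none

w1:
  start at C
  read '0': C → E
  read '0': E → E
  read '1': E → E
  read '1': E → E
  read '0': E → E
  read '0': E → E
  read '1': E → E
  read '0': E → E
  read '1': E → E
  read '0': E → E
  read '1': E → E
  read '1': E → E
  read '0': E → E
  end E, rejected
w2:
  start at C
  read '1': C → G
  read '1': G → A
  read '0': A → A
  read '1': A → E
  read '1': E → E
  read '1': E → E
  read '1': E → E
  read '0': E → E
  read '1': E → E
  read '0': E → E
  end E, rejected
w3:
  start at C
  read '0': C → E
  read '0': E → E
  read '1': E → E
  read '1': E → E
  read '0': E → E
  read '1': E → E
  read '0': E → E
  read '0': E → E
  end E, rejected
w4:
  start at C
  read '1': C → G
  read '1': G → A
  read '1': A → E
  read '1': E → E
  read '1': E → E
  read '1': E → E
  read '0': E → E
  read '1': E → E
  read '1': E → E
  read '0': E → E
  end E, rejected
w5:
  start at C
  read '0': C → E
  read '0': E → E
  read '0': E → E
  read '0': E → E
  read '1': E → E
  read '0': E → E
  read '0': E → E
  read '1': E → E
  read '0': E → E
  read '1': E → E
  read '1': E → E
  read '1': E → E
  read '1': E → E
  read '0': E → E
  end E, rejected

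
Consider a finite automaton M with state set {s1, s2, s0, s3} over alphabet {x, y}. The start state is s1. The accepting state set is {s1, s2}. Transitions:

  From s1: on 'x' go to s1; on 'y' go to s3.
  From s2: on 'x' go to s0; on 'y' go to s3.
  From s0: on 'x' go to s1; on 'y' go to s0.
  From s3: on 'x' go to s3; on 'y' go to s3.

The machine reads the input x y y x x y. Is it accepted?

Trace: s1 -x-> s1 -y-> s3 -y-> s3 -x-> s3 -x-> s3 -y-> s3
End state s3 is not accepting.

No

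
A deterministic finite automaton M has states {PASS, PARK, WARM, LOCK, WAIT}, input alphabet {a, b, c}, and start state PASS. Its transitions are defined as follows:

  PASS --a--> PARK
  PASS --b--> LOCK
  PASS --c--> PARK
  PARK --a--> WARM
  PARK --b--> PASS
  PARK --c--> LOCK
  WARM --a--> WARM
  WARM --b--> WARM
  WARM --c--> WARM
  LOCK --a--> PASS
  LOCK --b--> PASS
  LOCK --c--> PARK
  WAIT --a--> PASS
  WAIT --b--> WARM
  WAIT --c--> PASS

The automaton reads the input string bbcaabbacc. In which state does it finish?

WARM

start at PASS
read 'b': PASS → LOCK
read 'b': LOCK → PASS
read 'c': PASS → PARK
read 'a': PARK → WARM
read 'a': WARM → WARM
read 'b': WARM → WARM
read 'b': WARM → WARM
read 'a': WARM → WARM
read 'c': WARM → WARM
read 'c': WARM → WARM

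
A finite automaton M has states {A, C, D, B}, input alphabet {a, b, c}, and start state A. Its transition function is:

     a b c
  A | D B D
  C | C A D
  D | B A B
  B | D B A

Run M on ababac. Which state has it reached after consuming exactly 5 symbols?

A → D → A → D → A → D
After 5 symbols: D.

D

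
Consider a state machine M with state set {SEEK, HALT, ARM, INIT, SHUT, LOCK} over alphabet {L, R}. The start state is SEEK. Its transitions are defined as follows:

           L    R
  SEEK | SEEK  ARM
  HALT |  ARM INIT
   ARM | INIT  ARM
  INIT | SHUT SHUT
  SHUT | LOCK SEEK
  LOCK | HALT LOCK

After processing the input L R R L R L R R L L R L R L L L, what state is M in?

Trace: SEEK -L-> SEEK -R-> ARM -R-> ARM -L-> INIT -R-> SHUT -L-> LOCK -R-> LOCK -R-> LOCK -L-> HALT -L-> ARM -R-> ARM -L-> INIT -R-> SHUT -L-> LOCK -L-> HALT -L-> ARM

ARM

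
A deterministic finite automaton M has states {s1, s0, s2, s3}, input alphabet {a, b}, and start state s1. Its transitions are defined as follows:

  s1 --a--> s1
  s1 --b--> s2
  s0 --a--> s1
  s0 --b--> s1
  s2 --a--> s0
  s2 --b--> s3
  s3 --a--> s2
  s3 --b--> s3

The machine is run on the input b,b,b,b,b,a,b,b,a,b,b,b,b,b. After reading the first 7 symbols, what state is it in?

Trace: s1 -b-> s2 -b-> s3 -b-> s3 -b-> s3 -b-> s3 -a-> s2 -b-> s3
After 7 symbols: s3.

s3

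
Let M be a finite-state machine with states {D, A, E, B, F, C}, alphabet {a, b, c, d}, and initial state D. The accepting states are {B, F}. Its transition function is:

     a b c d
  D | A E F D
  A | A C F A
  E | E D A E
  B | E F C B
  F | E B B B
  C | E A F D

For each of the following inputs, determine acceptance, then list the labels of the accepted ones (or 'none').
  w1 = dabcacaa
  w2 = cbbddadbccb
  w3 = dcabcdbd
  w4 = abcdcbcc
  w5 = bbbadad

w1:
  start at D
  read 'd': D → D
  read 'a': D → A
  read 'b': A → C
  read 'c': C → F
  read 'a': F → E
  read 'c': E → A
  read 'a': A → A
  read 'a': A → A
  end A, rejected
w2:
  start at D
  read 'c': D → F
  read 'b': F → B
  read 'b': B → F
  read 'd': F → B
  read 'd': B → B
  read 'a': B → E
  read 'd': E → E
  read 'b': E → D
  read 'c': D → F
  read 'c': F → B
  read 'b': B → F
  end F, accepted
w3:
  start at D
  read 'd': D → D
  read 'c': D → F
  read 'a': F → E
  read 'b': E → D
  read 'c': D → F
  read 'd': F → B
  read 'b': B → F
  read 'd': F → B
  end B, accepted
w4:
  start at D
  read 'a': D → A
  read 'b': A → C
  read 'c': C → F
  read 'd': F → B
  read 'c': B → C
  read 'b': C → A
  read 'c': A → F
  read 'c': F → B
  end B, accepted
w5:
  start at D
  read 'b': D → E
  read 'b': E → D
  read 'b': D → E
  read 'a': E → E
  read 'd': E → E
  read 'a': E → E
  read 'd': E → E
  end E, rejected

w2, w3, w4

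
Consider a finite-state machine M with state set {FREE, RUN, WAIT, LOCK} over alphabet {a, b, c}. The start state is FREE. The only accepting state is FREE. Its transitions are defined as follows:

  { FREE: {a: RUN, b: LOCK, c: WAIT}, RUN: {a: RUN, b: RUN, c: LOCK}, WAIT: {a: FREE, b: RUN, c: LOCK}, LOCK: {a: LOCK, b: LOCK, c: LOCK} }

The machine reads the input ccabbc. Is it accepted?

start at FREE
read 'c': FREE → WAIT
read 'c': WAIT → LOCK
read 'a': LOCK → LOCK
read 'b': LOCK → LOCK
read 'b': LOCK → LOCK
read 'c': LOCK → LOCK
End state LOCK is not accepting.

No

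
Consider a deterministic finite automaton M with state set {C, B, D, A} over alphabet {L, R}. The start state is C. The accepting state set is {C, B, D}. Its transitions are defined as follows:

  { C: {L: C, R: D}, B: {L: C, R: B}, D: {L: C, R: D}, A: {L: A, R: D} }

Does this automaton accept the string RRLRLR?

Yes

C → D → D → C → D → C → D
End state D is accepting.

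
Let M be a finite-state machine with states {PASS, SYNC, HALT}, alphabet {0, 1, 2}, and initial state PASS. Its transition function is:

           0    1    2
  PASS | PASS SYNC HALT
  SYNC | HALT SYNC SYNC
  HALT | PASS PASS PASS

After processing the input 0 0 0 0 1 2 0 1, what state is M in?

start at PASS
read '0': PASS → PASS
read '0': PASS → PASS
read '0': PASS → PASS
read '0': PASS → PASS
read '1': PASS → SYNC
read '2': SYNC → SYNC
read '0': SYNC → HALT
read '1': HALT → PASS

PASS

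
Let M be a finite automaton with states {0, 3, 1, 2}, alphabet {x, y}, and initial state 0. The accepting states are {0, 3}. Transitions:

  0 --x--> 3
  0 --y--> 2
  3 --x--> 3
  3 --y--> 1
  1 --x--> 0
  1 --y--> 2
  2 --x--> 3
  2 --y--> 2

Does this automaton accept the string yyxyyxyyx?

Yes

start at 0
read 'y': 0 → 2
read 'y': 2 → 2
read 'x': 2 → 3
read 'y': 3 → 1
read 'y': 1 → 2
read 'x': 2 → 3
read 'y': 3 → 1
read 'y': 1 → 2
read 'x': 2 → 3
End state 3 is accepting.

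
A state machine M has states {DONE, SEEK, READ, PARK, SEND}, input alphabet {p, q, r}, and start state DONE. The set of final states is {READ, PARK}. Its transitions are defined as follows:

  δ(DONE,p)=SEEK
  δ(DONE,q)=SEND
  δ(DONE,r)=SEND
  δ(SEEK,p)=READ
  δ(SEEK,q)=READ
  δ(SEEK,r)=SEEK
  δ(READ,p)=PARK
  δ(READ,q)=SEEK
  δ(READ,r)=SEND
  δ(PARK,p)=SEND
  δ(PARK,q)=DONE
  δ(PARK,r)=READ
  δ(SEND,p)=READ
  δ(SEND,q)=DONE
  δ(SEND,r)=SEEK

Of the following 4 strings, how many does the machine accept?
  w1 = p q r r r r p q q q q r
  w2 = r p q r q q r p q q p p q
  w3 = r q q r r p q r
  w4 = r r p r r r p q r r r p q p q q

1

w1: DONE → SEEK → READ → SEND → SEEK → SEEK → SEEK → READ → SEEK → READ → SEEK → READ → SEND  → end SEND, rejected
w2: DONE → SEND → READ → SEEK → SEEK → READ → SEEK → SEEK → READ → SEEK → READ → PARK → SEND → DONE  → end DONE, rejected
w3: DONE → SEND → DONE → SEND → SEEK → SEEK → READ → SEEK → SEEK  → end SEEK, rejected
w4: DONE → SEND → SEEK → READ → SEND → SEEK → SEEK → READ → SEEK → SEEK → SEEK → SEEK → READ → SEEK → READ → SEEK → READ  → end READ, accepted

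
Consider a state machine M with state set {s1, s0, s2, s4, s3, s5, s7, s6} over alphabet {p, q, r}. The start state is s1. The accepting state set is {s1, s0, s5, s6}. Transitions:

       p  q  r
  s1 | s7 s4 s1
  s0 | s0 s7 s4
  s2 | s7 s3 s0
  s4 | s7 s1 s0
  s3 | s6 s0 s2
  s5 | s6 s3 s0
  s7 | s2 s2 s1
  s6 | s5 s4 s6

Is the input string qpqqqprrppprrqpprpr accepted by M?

s1 → s4 → s7 → s2 → s3 → s0 → s0 → s4 → s0 → s0 → s0 → s0 → s4 → s0 → s7 → s2 → s7 → s1 → s7 → s1
End state s1 is accepting.

Yes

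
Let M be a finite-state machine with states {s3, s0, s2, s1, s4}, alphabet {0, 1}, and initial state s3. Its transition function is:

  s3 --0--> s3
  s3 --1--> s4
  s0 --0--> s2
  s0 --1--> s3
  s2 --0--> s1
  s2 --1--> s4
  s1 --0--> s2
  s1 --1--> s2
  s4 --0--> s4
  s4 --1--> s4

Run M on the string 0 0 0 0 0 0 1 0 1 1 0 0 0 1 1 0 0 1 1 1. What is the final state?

start at s3
read '0': s3 → s3
read '0': s3 → s3
read '0': s3 → s3
read '0': s3 → s3
read '0': s3 → s3
read '0': s3 → s3
read '1': s3 → s4
read '0': s4 → s4
read '1': s4 → s4
read '1': s4 → s4
read '0': s4 → s4
read '0': s4 → s4
read '0': s4 → s4
read '1': s4 → s4
read '1': s4 → s4
read '0': s4 → s4
read '0': s4 → s4
read '1': s4 → s4
read '1': s4 → s4
read '1': s4 → s4

s4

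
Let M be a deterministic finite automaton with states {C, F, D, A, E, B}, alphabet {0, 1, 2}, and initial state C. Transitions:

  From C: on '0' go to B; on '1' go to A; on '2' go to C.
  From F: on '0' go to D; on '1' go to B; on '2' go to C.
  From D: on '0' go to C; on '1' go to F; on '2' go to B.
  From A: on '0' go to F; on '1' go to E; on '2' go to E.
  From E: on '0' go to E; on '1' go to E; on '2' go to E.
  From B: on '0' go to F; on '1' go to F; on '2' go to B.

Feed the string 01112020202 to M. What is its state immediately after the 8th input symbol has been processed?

F

Trace: C -0-> B -1-> F -1-> B -1-> F -2-> C -0-> B -2-> B -0-> F
After 8 symbols: F.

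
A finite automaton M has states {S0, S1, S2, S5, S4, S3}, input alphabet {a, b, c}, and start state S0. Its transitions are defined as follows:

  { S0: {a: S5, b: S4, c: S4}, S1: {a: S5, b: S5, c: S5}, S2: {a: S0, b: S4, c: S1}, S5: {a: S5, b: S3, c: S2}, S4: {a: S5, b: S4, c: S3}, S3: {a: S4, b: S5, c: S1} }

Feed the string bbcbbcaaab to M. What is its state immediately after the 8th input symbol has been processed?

start at S0
read 'b': S0 → S4
read 'b': S4 → S4
read 'c': S4 → S3
read 'b': S3 → S5
read 'b': S5 → S3
read 'c': S3 → S1
read 'a': S1 → S5
read 'a': S5 → S5
After 8 symbols: S5.

S5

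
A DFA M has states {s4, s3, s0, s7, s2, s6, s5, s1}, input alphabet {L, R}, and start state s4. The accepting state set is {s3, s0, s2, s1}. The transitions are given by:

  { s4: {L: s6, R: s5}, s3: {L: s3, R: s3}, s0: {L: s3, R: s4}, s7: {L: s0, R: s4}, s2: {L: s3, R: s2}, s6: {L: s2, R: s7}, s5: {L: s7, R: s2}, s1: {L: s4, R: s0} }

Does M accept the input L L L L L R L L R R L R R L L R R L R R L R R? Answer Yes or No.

Yes

Trace: s4 -L-> s6 -L-> s2 -L-> s3 -L-> s3 -L-> s3 -R-> s3 -L-> s3 -L-> s3 -R-> s3 -R-> s3 -L-> s3 -R-> s3 -R-> s3 -L-> s3 -L-> s3 -R-> s3 -R-> s3 -L-> s3 -R-> s3 -R-> s3 -L-> s3 -R-> s3 -R-> s3
End state s3 is accepting.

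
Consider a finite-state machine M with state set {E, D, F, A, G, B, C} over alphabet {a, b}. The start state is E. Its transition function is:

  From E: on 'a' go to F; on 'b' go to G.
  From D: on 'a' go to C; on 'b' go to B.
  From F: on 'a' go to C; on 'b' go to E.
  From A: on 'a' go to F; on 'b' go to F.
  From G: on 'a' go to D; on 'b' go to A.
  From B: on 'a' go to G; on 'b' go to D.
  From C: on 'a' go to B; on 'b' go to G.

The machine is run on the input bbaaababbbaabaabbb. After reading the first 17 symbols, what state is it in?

Trace: E -b-> G -b-> A -a-> F -a-> C -a-> B -b-> D -a-> C -b-> G -b-> A -b-> F -a-> C -a-> B -b-> D -a-> C -a-> B -b-> D -b-> B
After 17 symbols: B.

B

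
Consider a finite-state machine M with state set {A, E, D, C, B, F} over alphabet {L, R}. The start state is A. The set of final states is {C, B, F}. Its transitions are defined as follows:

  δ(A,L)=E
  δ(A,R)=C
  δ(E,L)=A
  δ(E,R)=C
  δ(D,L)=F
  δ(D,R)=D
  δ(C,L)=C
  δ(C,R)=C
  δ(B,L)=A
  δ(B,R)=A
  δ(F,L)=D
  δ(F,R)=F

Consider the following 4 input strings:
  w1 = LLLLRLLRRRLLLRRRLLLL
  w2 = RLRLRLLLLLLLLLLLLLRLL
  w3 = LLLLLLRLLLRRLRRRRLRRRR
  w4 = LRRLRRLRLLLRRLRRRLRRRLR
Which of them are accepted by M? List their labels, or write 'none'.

w1:
  start at A
  read 'L': A → E
  read 'L': E → A
  read 'L': A → E
  read 'L': E → A
  read 'R': A → C
  read 'L': C → C
  read 'L': C → C
  read 'R': C → C
  read 'R': C → C
  read 'R': C → C
  read 'L': C → C
  read 'L': C → C
  read 'L': C → C
  read 'R': C → C
  read 'R': C → C
  read 'R': C → C
  read 'L': C → C
  read 'L': C → C
  read 'L': C → C
  read 'L': C → C
  end C, accepted
w2:
  start at A
  read 'R': A → C
  read 'L': C → C
  read 'R': C → C
  read 'L': C → C
  read 'R': C → C
  read 'L': C → C
  read 'L': C → C
  read 'L': C → C
  read 'L': C → C
  read 'L': C → C
  read 'L': C → C
  read 'L': C → C
  read 'L': C → C
  read 'L': C → C
  read 'L': C → C
  read 'L': C → C
  read 'L': C → C
  read 'L': C → C
  read 'R': C → C
  read 'L': C → C
  read 'L': C → C
  end C, accepted
w3:
  start at A
  read 'L': A → E
  read 'L': E → A
  read 'L': A → E
  read 'L': E → A
  read 'L': A → E
  read 'L': E → A
  read 'R': A → C
  read 'L': C → C
  read 'L': C → C
  read 'L': C → C
  read 'R': C → C
  read 'R': C → C
  read 'L': C → C
  read 'R': C → C
  read 'R': C → C
  read 'R': C → C
  read 'R': C → C
  read 'L': C → C
  read 'R': C → C
  read 'R': C → C
  read 'R': C → C
  read 'R': C → C
  end C, accepted
w4:
  start at A
  read 'L': A → E
  read 'R': E → C
  read 'R': C → C
  read 'L': C → C
  read 'R': C → C
  read 'R': C → C
  read 'L': C → C
  read 'R': C → C
  read 'L': C → C
  read 'L': C → C
  read 'L': C → C
  read 'R': C → C
  read 'R': C → C
  read 'L': C → C
  read 'R': C → C
  read 'R': C → C
  read 'R': C → C
  read 'L': C → C
  read 'R': C → C
  read 'R': C → C
  read 'R': C → C
  read 'L': C → C
  read 'R': C → C
  end C, accepted

w1, w2, w3, w4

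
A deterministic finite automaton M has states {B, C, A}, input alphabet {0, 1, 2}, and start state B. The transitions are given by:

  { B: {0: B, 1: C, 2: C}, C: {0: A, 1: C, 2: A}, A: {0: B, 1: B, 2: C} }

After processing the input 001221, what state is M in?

C

start at B
read '0': B → B
read '0': B → B
read '1': B → C
read '2': C → A
read '2': A → C
read '1': C → C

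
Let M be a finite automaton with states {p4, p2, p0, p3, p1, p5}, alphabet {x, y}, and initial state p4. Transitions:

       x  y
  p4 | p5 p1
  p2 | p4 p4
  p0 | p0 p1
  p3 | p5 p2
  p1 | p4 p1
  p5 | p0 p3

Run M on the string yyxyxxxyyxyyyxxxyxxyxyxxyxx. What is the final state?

start at p4
read 'y': p4 → p1
read 'y': p1 → p1
read 'x': p1 → p4
read 'y': p4 → p1
read 'x': p1 → p4
read 'x': p4 → p5
read 'x': p5 → p0
read 'y': p0 → p1
read 'y': p1 → p1
read 'x': p1 → p4
read 'y': p4 → p1
read 'y': p1 → p1
read 'y': p1 → p1
read 'x': p1 → p4
read 'x': p4 → p5
read 'x': p5 → p0
read 'y': p0 → p1
read 'x': p1 → p4
read 'x': p4 → p5
read 'y': p5 → p3
read 'x': p3 → p5
read 'y': p5 → p3
read 'x': p3 → p5
read 'x': p5 → p0
read 'y': p0 → p1
read 'x': p1 → p4
read 'x': p4 → p5

p5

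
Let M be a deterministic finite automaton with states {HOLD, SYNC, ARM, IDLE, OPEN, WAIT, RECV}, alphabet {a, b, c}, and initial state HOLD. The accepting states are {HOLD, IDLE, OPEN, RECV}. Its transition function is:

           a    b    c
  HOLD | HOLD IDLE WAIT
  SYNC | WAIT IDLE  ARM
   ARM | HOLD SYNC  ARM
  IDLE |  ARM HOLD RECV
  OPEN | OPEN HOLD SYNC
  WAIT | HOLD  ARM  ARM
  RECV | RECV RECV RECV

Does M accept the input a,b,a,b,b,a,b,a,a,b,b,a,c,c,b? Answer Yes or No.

No

Trace: HOLD -a-> HOLD -b-> IDLE -a-> ARM -b-> SYNC -b-> IDLE -a-> ARM -b-> SYNC -a-> WAIT -a-> HOLD -b-> IDLE -b-> HOLD -a-> HOLD -c-> WAIT -c-> ARM -b-> SYNC
End state SYNC is not accepting.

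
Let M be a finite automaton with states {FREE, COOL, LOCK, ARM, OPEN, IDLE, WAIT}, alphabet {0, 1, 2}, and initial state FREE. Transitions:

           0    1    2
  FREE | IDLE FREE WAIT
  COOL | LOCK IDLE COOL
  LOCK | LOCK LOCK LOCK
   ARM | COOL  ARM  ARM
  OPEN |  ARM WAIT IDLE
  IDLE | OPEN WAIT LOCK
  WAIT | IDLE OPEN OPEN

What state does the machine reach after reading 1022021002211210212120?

FREE → FREE → IDLE → LOCK → LOCK → LOCK → LOCK → LOCK → LOCK → LOCK → LOCK → LOCK → LOCK → LOCK → LOCK → LOCK → LOCK → LOCK → LOCK → LOCK → LOCK → LOCK → LOCK

LOCK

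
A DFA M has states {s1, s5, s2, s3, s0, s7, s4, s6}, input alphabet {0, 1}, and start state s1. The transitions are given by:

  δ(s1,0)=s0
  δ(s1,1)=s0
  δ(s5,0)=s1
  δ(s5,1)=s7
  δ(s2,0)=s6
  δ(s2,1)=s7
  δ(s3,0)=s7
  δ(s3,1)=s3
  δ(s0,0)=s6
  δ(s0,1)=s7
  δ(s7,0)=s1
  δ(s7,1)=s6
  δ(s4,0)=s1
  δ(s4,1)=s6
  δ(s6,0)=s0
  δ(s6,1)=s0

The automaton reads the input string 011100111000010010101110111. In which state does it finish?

s0

s1 → s0 → s7 → s6 → s0 → s6 → s0 → s7 → s6 → s0 → s6 → s0 → s6 → s0 → s7 → s1 → s0 → s7 → s1 → s0 → s6 → s0 → s7 → s6 → s0 → s7 → s6 → s0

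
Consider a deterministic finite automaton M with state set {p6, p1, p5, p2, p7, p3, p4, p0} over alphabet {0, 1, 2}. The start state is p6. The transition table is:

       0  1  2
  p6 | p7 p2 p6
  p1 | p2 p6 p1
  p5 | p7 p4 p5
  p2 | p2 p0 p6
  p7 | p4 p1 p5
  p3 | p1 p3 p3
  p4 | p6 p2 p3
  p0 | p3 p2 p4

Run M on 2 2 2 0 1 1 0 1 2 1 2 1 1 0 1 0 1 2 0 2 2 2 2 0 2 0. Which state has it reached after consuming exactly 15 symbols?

p3

p6 → p6 → p6 → p6 → p7 → p1 → p6 → p7 → p1 → p1 → p6 → p6 → p2 → p0 → p3 → p3
After 15 symbols: p3.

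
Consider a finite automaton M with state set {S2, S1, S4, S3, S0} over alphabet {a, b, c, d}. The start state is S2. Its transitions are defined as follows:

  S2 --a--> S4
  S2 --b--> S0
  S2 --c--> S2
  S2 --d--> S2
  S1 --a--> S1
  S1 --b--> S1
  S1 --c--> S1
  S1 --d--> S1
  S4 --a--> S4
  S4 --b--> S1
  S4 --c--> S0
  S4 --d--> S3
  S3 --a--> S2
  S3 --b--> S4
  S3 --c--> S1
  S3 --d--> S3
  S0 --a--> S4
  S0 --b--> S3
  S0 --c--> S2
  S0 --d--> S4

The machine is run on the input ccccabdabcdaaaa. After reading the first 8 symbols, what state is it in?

S1

start at S2
read 'c': S2 → S2
read 'c': S2 → S2
read 'c': S2 → S2
read 'c': S2 → S2
read 'a': S2 → S4
read 'b': S4 → S1
read 'd': S1 → S1
read 'a': S1 → S1
After 8 symbols: S1.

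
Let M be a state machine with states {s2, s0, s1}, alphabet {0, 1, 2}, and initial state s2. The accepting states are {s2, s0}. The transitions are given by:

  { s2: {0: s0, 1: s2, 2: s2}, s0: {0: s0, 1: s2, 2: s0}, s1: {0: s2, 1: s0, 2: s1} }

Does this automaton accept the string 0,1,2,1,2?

Yes

Trace: s2 -0-> s0 -1-> s2 -2-> s2 -1-> s2 -2-> s2
End state s2 is accepting.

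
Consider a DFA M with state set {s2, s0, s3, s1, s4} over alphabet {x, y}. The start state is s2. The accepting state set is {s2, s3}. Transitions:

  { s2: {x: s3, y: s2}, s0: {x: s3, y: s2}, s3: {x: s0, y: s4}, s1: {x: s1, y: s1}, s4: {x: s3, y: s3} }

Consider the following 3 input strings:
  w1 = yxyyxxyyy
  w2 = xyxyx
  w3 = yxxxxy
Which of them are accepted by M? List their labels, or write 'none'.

w1: s2 → s2 → s3 → s4 → s3 → s0 → s3 → s4 → s3 → s4  → end s4, rejected
w2: s2 → s3 → s4 → s3 → s4 → s3  → end s3, accepted
w3: s2 → s2 → s3 → s0 → s3 → s0 → s2  → end s2, accepted

w2, w3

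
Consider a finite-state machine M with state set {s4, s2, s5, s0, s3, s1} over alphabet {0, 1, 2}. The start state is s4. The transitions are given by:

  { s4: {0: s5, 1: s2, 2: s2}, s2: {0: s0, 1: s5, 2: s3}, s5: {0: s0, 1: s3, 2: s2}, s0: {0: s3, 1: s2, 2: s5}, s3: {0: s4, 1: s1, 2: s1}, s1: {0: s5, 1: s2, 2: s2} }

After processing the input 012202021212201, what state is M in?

s3

Trace: s4 -0-> s5 -1-> s3 -2-> s1 -2-> s2 -0-> s0 -2-> s5 -0-> s0 -2-> s5 -1-> s3 -2-> s1 -1-> s2 -2-> s3 -2-> s1 -0-> s5 -1-> s3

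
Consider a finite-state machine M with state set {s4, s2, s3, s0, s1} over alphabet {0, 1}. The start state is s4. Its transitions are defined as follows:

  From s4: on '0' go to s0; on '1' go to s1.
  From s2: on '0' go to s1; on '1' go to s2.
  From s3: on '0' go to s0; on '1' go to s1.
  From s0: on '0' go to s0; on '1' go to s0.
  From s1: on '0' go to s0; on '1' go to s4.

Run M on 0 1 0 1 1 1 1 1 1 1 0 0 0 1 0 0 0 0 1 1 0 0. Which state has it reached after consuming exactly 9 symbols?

s0

Trace: s4 -0-> s0 -1-> s0 -0-> s0 -1-> s0 -1-> s0 -1-> s0 -1-> s0 -1-> s0 -1-> s0
After 9 symbols: s0.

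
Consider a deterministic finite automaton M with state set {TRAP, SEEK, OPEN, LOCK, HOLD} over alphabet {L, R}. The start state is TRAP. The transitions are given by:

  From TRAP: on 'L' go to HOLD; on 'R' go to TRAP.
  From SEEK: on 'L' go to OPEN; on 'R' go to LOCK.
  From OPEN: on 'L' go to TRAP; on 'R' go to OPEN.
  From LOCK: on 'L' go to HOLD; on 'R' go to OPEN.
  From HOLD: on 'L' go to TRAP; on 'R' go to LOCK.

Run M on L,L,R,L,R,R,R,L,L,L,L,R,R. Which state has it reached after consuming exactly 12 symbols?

Trace: TRAP -L-> HOLD -L-> TRAP -R-> TRAP -L-> HOLD -R-> LOCK -R-> OPEN -R-> OPEN -L-> TRAP -L-> HOLD -L-> TRAP -L-> HOLD -R-> LOCK
After 12 symbols: LOCK.

LOCK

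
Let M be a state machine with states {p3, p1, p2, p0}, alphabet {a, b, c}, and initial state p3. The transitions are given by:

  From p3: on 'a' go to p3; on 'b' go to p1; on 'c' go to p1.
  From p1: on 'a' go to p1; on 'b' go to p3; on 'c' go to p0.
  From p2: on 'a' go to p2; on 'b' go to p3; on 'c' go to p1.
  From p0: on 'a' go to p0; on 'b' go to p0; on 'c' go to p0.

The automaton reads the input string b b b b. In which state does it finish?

p3

p3 → p1 → p3 → p1 → p3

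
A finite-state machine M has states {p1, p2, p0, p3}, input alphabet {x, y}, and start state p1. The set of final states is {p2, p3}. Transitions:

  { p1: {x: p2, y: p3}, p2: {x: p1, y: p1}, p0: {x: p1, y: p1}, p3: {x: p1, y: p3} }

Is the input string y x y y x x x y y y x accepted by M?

Trace: p1 -y-> p3 -x-> p1 -y-> p3 -y-> p3 -x-> p1 -x-> p2 -x-> p1 -y-> p3 -y-> p3 -y-> p3 -x-> p1
End state p1 is not accepting.

No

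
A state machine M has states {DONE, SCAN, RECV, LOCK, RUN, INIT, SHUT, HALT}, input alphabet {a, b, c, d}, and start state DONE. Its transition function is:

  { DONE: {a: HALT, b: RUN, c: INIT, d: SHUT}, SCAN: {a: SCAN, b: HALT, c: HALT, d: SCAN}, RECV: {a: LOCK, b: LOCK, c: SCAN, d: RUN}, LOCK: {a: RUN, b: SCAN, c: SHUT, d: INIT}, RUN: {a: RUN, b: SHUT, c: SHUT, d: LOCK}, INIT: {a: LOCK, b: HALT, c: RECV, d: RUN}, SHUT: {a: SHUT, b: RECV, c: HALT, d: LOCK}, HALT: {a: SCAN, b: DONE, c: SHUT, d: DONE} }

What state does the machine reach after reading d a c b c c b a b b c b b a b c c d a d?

Trace: DONE -d-> SHUT -a-> SHUT -c-> HALT -b-> DONE -c-> INIT -c-> RECV -b-> LOCK -a-> RUN -b-> SHUT -b-> RECV -c-> SCAN -b-> HALT -b-> DONE -a-> HALT -b-> DONE -c-> INIT -c-> RECV -d-> RUN -a-> RUN -d-> LOCK

LOCK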